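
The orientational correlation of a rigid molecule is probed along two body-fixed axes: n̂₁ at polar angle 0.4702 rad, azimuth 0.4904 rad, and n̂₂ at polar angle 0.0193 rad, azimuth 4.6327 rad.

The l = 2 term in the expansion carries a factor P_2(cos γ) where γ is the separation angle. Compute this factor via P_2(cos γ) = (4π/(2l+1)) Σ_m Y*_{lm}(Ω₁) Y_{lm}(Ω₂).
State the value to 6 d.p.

0.679070

Term-by-term m-sum for l=2 (normalisation 4π/5 = 2.513274):
  [-2]  conj(Y_{2,-2})(Ω₁) = 0.04411 + 0.06589j ; Y_{2,-2}(Ω₂) = -0.00014 - 0.00002j ; Δ = -0.00000 - 0.00001j
  [-1]  conj(Y_{2,-1})(Ω₁) = 0.27526 + 0.14696j ; Y_{2,-1}(Ω₂) = -0.00119 + 0.01486j ; Δ = -0.00251 + 0.00392j
  [+0]  conj(Y_{2,0})(Ω₁) = 0.43656 + 0.00000j ; Y_{2,0}(Ω₂) = 0.63043 + 0.00000j ; Δ = 0.27522 + 0.00000j
  [+1]  conj(Y_{2,1})(Ω₁) = -0.27526 + 0.14696j ; Y_{2,1}(Ω₂) = 0.00119 + 0.01486j ; Δ = -0.00251 - 0.00392j
  [+2]  conj(Y_{2,2})(Ω₁) = 0.04411 - 0.06589j ; Y_{2,2}(Ω₂) = -0.00014 + 0.00002j ; Δ = -0.00000 + 0.00001j
Accumulated sum 0.27019 + 0.00000j; after 4π/(2l+1) scaling, 0.67907 + 0.00000j ⇒ P_2 = 0.679070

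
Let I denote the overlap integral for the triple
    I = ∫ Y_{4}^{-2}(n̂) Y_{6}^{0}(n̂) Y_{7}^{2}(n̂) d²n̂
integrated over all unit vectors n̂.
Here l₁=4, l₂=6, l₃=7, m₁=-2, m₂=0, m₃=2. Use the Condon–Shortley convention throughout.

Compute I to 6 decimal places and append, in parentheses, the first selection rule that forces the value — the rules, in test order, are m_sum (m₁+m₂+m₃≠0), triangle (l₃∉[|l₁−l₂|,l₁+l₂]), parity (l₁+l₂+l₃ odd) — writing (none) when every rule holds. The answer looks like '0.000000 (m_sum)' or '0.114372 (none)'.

l₁+l₂+l₃=17 is odd: 3j(l;000)=0 ⇒ I=0

0.000000 (parity)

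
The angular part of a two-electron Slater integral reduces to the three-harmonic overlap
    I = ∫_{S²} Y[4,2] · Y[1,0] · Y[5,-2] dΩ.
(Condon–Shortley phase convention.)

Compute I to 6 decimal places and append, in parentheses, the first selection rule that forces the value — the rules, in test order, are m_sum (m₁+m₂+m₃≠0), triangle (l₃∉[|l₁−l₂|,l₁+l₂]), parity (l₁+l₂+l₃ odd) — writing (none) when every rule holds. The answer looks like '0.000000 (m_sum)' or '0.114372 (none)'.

m-sum 0 ✓  L=10 even ✓  3≤5≤5 ✓
Π(2lᵢ+1) = 9×3×11 = 297
triangle coeff Δ(4,1,5) = 1/495
Σ_t [0,0]: t=0:+1/576 = 1/576
(3j)²=5/99 [(4 1 5; 0 0 0)], sign=-1
Σ_t [0,0]: t=0:+1/1440 = 1/1440
(3j)²=7/165 [(4 1 5; 2 0 -2)], sign=-1
⇒ 4πI² = 7/11
I = (+1)√(7/11/(4π)) = 0.22503380
No selection rule forces the value: the integral is nonzero (none).

0.225034 (none)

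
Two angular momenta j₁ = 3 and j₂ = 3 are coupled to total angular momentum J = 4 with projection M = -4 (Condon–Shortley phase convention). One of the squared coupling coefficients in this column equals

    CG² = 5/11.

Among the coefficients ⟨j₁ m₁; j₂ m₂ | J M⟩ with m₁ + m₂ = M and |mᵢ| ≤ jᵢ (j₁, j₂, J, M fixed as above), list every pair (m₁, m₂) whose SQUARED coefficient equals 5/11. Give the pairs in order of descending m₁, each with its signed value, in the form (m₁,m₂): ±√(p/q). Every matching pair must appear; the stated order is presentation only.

(-2,-2): −√(5/11)

Admissible pairs with m₁+m₂ = M = -4: (-3,-1), (-2,-2), (-1,-3)
  (m₁,m₂)=(-1,-3): CG² = 3/11, CG = +√(3/11)
  (m₁,m₂)=(-2,-2): CG² = 5/11, CG = −√(5/11)   ← matches the target
  (m₁,m₂)=(-3,-1): CG² = 3/11, CG = +√(3/11)
Pairs with CG² = 5/11: (-2,-2): −√(5/11)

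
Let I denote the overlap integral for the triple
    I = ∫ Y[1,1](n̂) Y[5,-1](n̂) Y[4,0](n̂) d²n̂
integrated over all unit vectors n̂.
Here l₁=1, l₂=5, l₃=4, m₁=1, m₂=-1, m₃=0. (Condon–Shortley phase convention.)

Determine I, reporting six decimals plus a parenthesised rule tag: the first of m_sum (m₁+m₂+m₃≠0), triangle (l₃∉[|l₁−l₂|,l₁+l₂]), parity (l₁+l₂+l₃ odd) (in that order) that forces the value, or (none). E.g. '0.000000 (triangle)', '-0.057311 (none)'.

Checks pass: Σm=0; 10 even; l₃=4∈[4,6].
(2·1+1)(2·5+1)(2·4+1) = 297
Δ: 2! 0! 8! / 11! → 1/495
sum: t=1:−1/576 = -1/576
3j²(1 5 4; 0 0 0) = Δ·Π!·Σ² = 5/99  (sign -1)
sum: t=0:+1/1152 = 1/1152
3j²(1 5 4; 1 -1 0) = Δ·Π!·Σ² = 1/33  (sign +1)
combine: 4πI² = 297·5/99·1/33 = 5/11
take √, sign -1: I = -0.19018827
No selection rule forces the value: the integral is nonzero (none).

-0.190188 (none)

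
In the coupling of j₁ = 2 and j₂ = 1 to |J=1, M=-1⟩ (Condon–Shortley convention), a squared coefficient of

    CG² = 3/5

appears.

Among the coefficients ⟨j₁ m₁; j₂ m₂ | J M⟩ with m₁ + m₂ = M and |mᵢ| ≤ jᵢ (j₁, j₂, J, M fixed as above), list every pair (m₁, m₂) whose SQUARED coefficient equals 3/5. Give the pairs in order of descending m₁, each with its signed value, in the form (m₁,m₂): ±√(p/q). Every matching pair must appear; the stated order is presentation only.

Admissible pairs with m₁+m₂ = M = -1: (-2,1), (-1,0), (0,-1)
  (m₁,m₂)=(0,-1): CG² = 1/10, CG = +√(1/10)
  (m₁,m₂)=(-1,0): CG² = 3/10, CG = −√(3/10)
  (m₁,m₂)=(-2,1): CG² = 3/5, CG = +√(3/5)   ← matches the target
Pairs with CG² = 3/5: (-2,1): +√(3/5)

(-2,1): +√(3/5)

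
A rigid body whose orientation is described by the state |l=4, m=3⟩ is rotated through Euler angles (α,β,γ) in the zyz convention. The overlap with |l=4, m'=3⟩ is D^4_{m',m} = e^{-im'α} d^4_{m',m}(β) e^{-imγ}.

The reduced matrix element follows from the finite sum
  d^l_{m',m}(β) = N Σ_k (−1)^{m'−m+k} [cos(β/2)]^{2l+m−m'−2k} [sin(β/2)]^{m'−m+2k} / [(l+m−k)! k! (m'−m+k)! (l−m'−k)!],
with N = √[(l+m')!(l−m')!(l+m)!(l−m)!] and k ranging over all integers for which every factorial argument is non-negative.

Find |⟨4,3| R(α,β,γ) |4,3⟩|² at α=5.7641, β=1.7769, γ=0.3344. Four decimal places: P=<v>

D^4_{3,3}(5.7641,1.7769,0.3344) = e^{-i·3·5.7641}·d^4_{3,3}(1.7769)·e^{-i·3·0.3344}. Compute d first:
With c≡cos(β/2)=0.630616 and s≡sin(β/2)=0.776095, N=[5040·1·5040·1]^{1/2}=5040.000000
The bounds max(0,m−m')=0 and min(l+m,l−m')=1 give 2 terms
  k=0: (−1)^0·5040.0000/(5040)·0.6306^8·0.7761^0 = +0.025010
  k=1: (−1)^1·5040.0000/(720)·0.6306^6·0.7761^2 = -0.265165
d^4_{3,3}(1.7769) = +0.025010 -0.265165 = -0.240155
|D^4_{3,3}|² = |d^4_{3,3}(β)|² = (-0.240155)² = 0.057674 (the z-rotation phases have unit modulus)

P=0.0577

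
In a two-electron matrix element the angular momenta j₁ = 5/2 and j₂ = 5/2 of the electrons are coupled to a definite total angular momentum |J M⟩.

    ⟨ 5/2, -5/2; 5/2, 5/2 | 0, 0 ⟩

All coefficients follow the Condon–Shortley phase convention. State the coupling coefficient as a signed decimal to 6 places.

-0.408248  (= −√(1/6))

triangle: 5!·0!·0!/6! = 120/720
(j±m)!: 0!·5!·5!·0!·0!·0! = 14400
prefactor² = (2J+1)·Δ·N² = 2400
  k=5: −1/(5!·0!·0!·0!·0!·0!) = -1/120
Σ = -1/120  ⇒  CG² = 2400·(-1/120)² = 1/6
CG = −√(1/6) = -0.408248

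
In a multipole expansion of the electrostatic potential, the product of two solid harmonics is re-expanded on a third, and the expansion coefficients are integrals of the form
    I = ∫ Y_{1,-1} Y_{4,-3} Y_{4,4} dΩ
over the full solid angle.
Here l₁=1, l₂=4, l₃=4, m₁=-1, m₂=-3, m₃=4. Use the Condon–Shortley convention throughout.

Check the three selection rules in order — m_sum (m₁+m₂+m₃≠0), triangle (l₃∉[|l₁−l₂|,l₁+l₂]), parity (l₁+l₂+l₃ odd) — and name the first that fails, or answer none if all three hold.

Σmᵢ = 0  ✓
l₃∈[|l₁−l₂|,l₁+l₂]=[3,5], have l₃=4  ✓
Σlᵢ = 9 ⇒ odd  ✗

parity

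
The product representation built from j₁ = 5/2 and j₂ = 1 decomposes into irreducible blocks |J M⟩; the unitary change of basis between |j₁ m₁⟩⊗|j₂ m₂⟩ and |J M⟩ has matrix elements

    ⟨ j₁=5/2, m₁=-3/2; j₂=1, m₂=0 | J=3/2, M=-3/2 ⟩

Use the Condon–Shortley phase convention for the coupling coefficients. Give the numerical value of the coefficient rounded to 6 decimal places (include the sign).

−√(4/15) ≈ -0.516398

√[4·2!3!0!/6! · 1!4!1!1!0!3!] = √(48/5)
  +(−1)^1/∏(1,1,3,0,0,0)! = -1/6  (running -1/6)
⟨..|..⟩ = √(48/5)·(-1/6) = -0.516398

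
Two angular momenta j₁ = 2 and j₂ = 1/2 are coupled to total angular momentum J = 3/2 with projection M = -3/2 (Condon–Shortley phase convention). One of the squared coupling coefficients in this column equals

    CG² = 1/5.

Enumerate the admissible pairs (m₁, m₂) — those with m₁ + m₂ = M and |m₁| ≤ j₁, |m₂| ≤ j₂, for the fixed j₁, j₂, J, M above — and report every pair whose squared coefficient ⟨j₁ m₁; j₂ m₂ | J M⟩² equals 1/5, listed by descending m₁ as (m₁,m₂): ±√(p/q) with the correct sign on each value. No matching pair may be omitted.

(-1,-1/2): +√(1/5)

Admissible pairs with m₁+m₂ = M = -3/2: (-2,1/2), (-1,-1/2)
  (m₁,m₂)=(-1,-1/2): CG² = 1/5, CG = +√(1/5)   ← matches the target
  (m₁,m₂)=(-2,1/2): CG² = 4/5, CG = −√(4/5)
Pairs with CG² = 1/5: (-1,-1/2): +√(1/5)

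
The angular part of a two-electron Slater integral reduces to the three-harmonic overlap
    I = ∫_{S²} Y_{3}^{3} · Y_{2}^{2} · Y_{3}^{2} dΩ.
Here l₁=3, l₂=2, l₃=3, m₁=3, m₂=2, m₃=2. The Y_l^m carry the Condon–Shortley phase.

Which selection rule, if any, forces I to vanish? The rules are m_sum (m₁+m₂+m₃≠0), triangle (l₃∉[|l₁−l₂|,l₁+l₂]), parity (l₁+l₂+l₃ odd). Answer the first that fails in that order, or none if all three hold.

m₁+m₂+m₃ = 3 + 2 + 2 = 7  ✗
triangle: |3−2|=1 ≤ l₃=3 ≤ 3+2=5
parity: l₁+l₂+l₃ = 8 is even

m_sum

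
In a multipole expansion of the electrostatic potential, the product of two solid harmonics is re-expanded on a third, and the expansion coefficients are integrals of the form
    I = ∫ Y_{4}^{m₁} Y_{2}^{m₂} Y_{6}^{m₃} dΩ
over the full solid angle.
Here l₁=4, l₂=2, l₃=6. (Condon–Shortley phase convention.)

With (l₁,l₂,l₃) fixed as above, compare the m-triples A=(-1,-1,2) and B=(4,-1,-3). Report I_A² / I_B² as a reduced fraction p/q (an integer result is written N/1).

224/9

Shared (l₁,l₂,l₃)=(4,2,6): N and (l;000)² cancel in I_A²/I_B².
A: Δ = 0!·8!·4!/13! = 1/6435; Racah Σ t=0..0: t=0:+1/4320 = 1/4320; ⇒ 3j(4 2 6; -1 -1 2)² = 224/6435, sgn +1
B: Δ = 0!·8!·4!/13! = 1/6435; Racah Σ t=0..0: t=0:+1/241920 = 1/241920; ⇒ 3j(4 2 6; 4 -1 -3)² = 1/715, sgn -1
I_A²/I_B² = (224/6435)/(1/715) = 224/9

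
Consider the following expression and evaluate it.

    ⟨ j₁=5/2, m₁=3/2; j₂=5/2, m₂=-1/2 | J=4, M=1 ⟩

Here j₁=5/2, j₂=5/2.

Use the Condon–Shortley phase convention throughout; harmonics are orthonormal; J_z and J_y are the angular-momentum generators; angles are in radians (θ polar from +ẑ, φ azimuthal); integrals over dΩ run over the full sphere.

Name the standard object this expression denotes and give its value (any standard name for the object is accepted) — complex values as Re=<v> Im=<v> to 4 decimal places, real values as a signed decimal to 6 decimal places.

This is a Clebsch–Gordan (vector-coupling) coefficient.
j₁+j₂−J=1  J+j₁−j₂=4  J−j₁+j₂=4  j₁+j₂+J+1=10
(j₁±m₁, j₂±m₂, J±M) = (4,1,2,3,5,3)
P² = 10368/35
sum k=0..1:
  [0] +1/24 = 1/24
  [1] −1/144 = -1/144
S = 5/144
C² = P²·S² = 5/14 ; C = +0.597614

Clebsch–Gordan coefficient, +√(5/14) ≈ +0.597614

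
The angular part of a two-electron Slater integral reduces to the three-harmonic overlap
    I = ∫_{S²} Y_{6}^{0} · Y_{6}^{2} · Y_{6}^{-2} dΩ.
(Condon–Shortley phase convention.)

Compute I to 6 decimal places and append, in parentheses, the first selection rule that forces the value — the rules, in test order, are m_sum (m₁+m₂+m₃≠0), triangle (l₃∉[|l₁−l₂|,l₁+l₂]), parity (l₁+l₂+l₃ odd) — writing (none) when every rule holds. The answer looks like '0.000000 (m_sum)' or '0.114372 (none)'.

-0.062979 (none)

Checks pass: Σm=0; 18 even; l₃=6∈[0,12].
(2·6+1)(2·6+1)(2·6+1) = 2197
Δ: 6! 6! 6! / 19! → 1/325909584
sum: t=0:+1/373248000 t=1:−1/1728000 t=2:+1/110592 t=3:−1/46656 t=4:+1/110592 t=5:−1/1728000 t=6:+1/373248000 = -7/1555200
3j²(6 6 6; 0 0 0) = Δ·Π!·Σ² = 400/46189  (sign -1)
sum: t=2:+1/1658880 t=3:−1/155520 t=4:+1/110592 t=5:−1/518400 t=6:+1/24883200 = 11/8294400
3j²(6 6 6; 0 2 -2) = Δ·Π!·Σ² = 11/4199  (sign +1)
combine: 4πI² = 2197·400/46189·11/4199 = 5200/104329
take √, sign -1: I = -0.06297878
No selection rule forces the value: the integral is nonzero (none).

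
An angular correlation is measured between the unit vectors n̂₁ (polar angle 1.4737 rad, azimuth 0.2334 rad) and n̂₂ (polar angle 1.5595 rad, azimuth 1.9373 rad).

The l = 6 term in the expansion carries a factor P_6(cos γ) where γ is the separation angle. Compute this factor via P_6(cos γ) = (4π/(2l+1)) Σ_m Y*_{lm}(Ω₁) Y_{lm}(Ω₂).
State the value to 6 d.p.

Term-by-term m-sum for l=6 (normalisation 4π/13 = 0.966644):
  m=-6: (+0.079630+0.462791i) × (+0.283805+0.390700i) = -0.158213+0.162454i  (running Σ = -0.158213+0.162454i)
  m=-5: (+0.062255+0.145703i) × (-0.018254+0.004890i) = -0.001849-0.002355i  (running Σ = -0.160062+0.160098i)
  m=-4: (-0.186761-0.252313i) × (-0.037254+0.354236i) = +0.096336-0.056758i  (running Σ = -0.063726+0.103341i)
  m=-3: (-0.137912-0.116208i) × (-0.019655-0.010016i) = +0.001547+0.003665i  (running Σ = -0.062179+0.107006i)
  m=-2: (+0.240217+0.121057i) × (-0.241459+0.217397i) = -0.084320+0.022992i  (running Σ = -0.146499+0.129998i)
  m=-1: (+0.182572+0.043403i) × (-0.008331-0.021705i) = -0.000579-0.004324i  (running Σ = -0.147078+0.125674i)
  m=0: (-0.256872-0.000000i) × (-0.316995+0.000000i) = +0.081427+0.000000i  (running Σ = -0.065651+0.125674i)
  m=1: (-0.182572+0.043403i) × (+0.008331-0.021705i) = -0.000579+0.004324i  (running Σ = -0.066230+0.129998i)
  m=2: (+0.240217-0.121057i) × (-0.241459-0.217397i) = -0.084320-0.022992i  (running Σ = -0.150550+0.107006i)
  m=3: (+0.137912-0.116208i) × (+0.019655-0.010016i) = +0.001547-0.003665i  (running Σ = -0.149003+0.103341i)
  m=4: (-0.186761+0.252313i) × (-0.037254-0.354236i) = +0.096336+0.056758i  (running Σ = -0.052667+0.160098i)
  m=5: (-0.062255+0.145703i) × (+0.018254+0.004890i) = -0.001849+0.002355i  (running Σ = -0.054516+0.162454i)
  m=6: (+0.079630-0.462791i) × (+0.283805-0.390700i) = -0.158213-0.162454i  (running Σ = -0.212729+0.000000i)
Σ over m = -0.212729+0.000000i; ×(4π/13) → -0.205633+0.000000i. Real part: -0.205633

-0.205633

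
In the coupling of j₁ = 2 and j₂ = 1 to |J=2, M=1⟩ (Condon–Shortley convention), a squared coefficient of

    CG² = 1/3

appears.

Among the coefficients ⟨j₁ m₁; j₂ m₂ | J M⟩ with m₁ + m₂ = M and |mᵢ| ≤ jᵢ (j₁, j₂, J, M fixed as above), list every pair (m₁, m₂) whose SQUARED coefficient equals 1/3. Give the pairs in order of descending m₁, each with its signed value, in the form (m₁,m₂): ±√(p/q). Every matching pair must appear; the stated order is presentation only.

(2,-1): +√(1/3)

Admissible pairs with m₁+m₂ = M = 1: (0,1), (1,0), (2,-1)
  (m₁,m₂)=(2,-1): CG² = 1/3, CG = +√(1/3)   ← matches the target
  (m₁,m₂)=(1,0): CG² = 1/6, CG = +√(1/6)
  (m₁,m₂)=(0,1): CG² = 1/2, CG = −√(1/2)
Pairs with CG² = 1/3: (2,-1): +√(1/3)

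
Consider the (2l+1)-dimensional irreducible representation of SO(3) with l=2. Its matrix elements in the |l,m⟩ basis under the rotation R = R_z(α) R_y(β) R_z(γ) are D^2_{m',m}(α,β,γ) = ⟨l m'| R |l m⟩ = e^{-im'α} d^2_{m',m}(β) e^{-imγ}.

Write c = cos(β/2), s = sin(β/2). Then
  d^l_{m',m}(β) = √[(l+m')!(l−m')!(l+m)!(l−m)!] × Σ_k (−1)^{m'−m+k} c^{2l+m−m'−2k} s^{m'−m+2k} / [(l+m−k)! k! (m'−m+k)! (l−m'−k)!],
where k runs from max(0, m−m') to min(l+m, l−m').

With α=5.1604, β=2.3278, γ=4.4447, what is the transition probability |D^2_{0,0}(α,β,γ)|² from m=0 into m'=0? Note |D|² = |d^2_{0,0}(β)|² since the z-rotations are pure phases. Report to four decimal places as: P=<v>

D^2_{0,0}(5.1604,2.3278,4.4447) = e^{-i·0·5.1604}·d^2_{0,0}(2.3278)·e^{-i·0·4.4447}. Compute d first:
With c≡cos(β/2)=0.395761 and s≡sin(β/2)=0.918354, N=[2·2·2·2]^{1/2}=4.000000
The bounds max(0,m−m')=0 and min(l+m,l−m')=2 give 3 terms
  k=0: (−1)^0·4.0000/(4)·0.3958^4·0.9184^0 = +0.024532
  k=1: (−1)^1·4.0000/(1)·0.3958^2·0.9184^2 = -0.528379
  k=2: (−1)^2·4.0000/(4)·0.3958^0·0.9184^4 = +0.711278
d^2_{0,0}(2.3278) = +0.024532 -0.528379 +0.711278 = +0.207431
|D^2_{0,0}|² = |d^2_{0,0}(β)|² = (+0.207431)² = 0.043028 (the z-rotation phases have unit modulus)

P=0.0430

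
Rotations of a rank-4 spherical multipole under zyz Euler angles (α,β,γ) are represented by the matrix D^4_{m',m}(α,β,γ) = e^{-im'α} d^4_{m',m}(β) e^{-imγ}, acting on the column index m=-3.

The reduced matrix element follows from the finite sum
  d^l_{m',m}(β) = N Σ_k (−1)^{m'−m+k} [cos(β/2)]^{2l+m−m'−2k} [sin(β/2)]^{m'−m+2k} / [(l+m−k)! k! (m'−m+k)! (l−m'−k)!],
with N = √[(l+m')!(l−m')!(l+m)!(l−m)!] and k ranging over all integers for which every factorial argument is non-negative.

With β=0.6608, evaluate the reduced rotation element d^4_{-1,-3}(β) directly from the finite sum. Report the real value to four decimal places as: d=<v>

d^4_{-1,-3}(β=0.6608) via the finite sum:
Half-angle: c=0.945913, s=0.324421. N=√(6·120·1·5040)=1904.940944
k: max(0,(-3)−(-1))=0 … min(4+(-3),4−(-1))=1
  k=0: (−1)^2·1904.9409/(240)·0.9459^6·0.3244^2 = +0.598405
  k=1: (−1)^3·1904.9409/(144)·0.9459^4·0.3244^4 = -0.117317
d^4_{-1,-3}(0.6608) = +0.598405 -0.117317 = +0.481088

d=0.4811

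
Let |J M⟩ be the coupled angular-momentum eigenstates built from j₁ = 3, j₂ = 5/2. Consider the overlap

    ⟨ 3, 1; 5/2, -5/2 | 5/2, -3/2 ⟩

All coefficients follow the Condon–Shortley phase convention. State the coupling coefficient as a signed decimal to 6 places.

+√(2/7) ≈ +0.534522

triangle: 3!·3!·2!/9! = 72/362880
(j±m)!: 4!·2!·0!·5!·1!·4! = 138240
prefactor² = (2J+1)·Δ·N² = 1152/7
  k=0: +1/(0!·3!·2!·0!·1!·2!) = 1/24
Σ = 1/24  ⇒  CG² = 1152/7·(1/24)² = 2/7
CG = +√(2/7) = +0.534522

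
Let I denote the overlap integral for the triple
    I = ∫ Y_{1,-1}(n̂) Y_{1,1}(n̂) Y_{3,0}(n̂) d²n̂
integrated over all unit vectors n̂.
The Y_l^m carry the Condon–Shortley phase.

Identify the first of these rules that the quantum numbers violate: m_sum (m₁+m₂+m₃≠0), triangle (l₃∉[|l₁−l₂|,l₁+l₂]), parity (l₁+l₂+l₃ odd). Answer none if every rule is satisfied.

triangle

m₁+m₂+m₃ = -1 + 1 + 0 = 0  ✓
triangle: need |l₁−l₂| ≤ l₃ ≤ l₁+l₂ = [0,2]; l₃=3 is outside  ✗
parity: l₁+l₂+l₃ = 5 is odd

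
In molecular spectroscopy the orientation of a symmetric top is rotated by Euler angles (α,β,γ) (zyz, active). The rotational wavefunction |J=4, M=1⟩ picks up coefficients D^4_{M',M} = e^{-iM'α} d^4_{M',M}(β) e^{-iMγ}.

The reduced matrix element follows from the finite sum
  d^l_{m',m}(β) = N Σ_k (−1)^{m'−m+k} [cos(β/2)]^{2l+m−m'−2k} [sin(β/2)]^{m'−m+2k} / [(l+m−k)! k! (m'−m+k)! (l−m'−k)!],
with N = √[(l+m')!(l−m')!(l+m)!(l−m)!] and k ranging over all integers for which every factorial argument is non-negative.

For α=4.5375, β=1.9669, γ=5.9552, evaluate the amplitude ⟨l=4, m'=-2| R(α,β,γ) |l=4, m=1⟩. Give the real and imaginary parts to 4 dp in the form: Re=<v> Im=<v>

Re=0.3653 Im=-0.0080

First d^4_{-2,1}(β=1.9669), then the phase factors e^{-i(-2)α} and e^{-i(1)γ}:
Half-angle: c=0.554154, s=0.832414. N=√(2·720·120·6)=1018.233765
k: max(0,(1)−(-2))=3 … min(4+(1),4−(-2))=5
  k=3: (−1)^0·1018.2338/(72)·0.5542^5·0.8324^3 = +0.426271
  k=4: (−1)^1·1018.2338/(48)·0.5542^3·0.8324^5 = -1.442763
  k=5: (−1)^2·1018.2338/(240)·0.5542^1·0.8324^7 = +0.651093
d^4_{-2,1}(1.9669) = +0.426271 -1.442763 +0.651093 = -0.365399
D = (-0.939449+0.342689i)·(-0.365399)·(+0.946693+0.322136i) = +0.365312-0.007962i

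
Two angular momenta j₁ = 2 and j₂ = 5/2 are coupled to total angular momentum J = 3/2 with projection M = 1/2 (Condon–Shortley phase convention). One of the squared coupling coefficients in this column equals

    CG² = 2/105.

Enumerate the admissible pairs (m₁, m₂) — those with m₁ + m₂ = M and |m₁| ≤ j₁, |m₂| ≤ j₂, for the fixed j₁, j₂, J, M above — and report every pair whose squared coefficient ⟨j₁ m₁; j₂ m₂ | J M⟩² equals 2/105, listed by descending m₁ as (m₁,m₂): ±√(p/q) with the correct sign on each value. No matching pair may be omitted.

(-1,3/2): +√(2/105)

Admissible pairs with m₁+m₂ = M = 1/2: (-2,5/2), (-1,3/2), (0,1/2), (1,-1/2), (2,-3/2)
  (m₁,m₂)=(2,-3/2): CG² = 32/105, CG = +√(32/105)
  (m₁,m₂)=(1,-1/2): CG² = 5/21, CG = −√(5/21)
  (m₁,m₂)=(0,1/2): CG² = 2/35, CG = +√(2/35)
  (m₁,m₂)=(-1,3/2): CG² = 2/105, CG = +√(2/105)   ← matches the target
  (m₁,m₂)=(-2,5/2): CG² = 8/21, CG = −√(8/21)
Pairs with CG² = 2/105: (-1,3/2): +√(2/105)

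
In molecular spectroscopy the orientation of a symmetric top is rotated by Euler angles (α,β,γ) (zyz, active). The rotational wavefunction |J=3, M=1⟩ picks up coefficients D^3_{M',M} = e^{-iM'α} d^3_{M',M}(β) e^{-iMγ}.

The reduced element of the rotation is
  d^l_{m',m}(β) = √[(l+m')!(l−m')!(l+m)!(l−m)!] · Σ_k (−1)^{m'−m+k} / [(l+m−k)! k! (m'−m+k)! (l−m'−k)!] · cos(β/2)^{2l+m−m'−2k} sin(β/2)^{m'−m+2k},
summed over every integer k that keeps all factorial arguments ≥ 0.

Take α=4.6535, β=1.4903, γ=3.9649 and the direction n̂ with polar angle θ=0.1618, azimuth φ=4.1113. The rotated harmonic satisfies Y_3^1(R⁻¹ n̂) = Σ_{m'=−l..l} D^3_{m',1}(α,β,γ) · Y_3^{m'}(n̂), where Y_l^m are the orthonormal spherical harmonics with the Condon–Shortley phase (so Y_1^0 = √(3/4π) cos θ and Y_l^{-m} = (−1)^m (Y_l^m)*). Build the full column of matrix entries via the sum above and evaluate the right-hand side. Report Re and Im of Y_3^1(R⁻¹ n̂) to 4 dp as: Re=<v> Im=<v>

Need the full column D^3_{m',1} for m'=−3..3 at α=4.6535, β=1.4903, γ=3.9649.
cos(β/2)=0.734986, sin(β/2)=0.678082
d^3_{-3,1}: single k=4 term ⇒ +0.442316;  D = -0.372190-0.238994i
d^3_{-2,1}: k∈[3..4] ⇒ +0.782914 -0.333189 = +0.449726;  D = +0.264848-0.363467i
d^3_{-1,1}: k∈[2..4] ⇒ +0.805068 -0.913645 +0.097206 = -0.011371;  D = -0.008780-0.007226i
d^3_{0,1}: k∈[1..3] ⇒ +0.503812 -1.286460 +0.364990 = -0.417657;  D = +0.283923-0.306309i
d^3_{1,1}: k∈[0..2] ⇒ +0.157643 -1.073424 +0.685234 = -0.230547;  D = +0.159566+0.166405i
d^3_{2,1}: k∈[0..1] ⇒ -0.459916 +0.782914 = +0.322999;  D = +0.245889-0.209444i
d^3_{3,1}: single k=0 term ⇒ +0.519669;  D = +0.313105+0.414754i
Y_3^{m'}(θ=0.1618,φ=4.1113) and Σ D·Y over m':
  (-0.3722-0.2390i)·(+0.0017+0.0004i)  (+0.2648-0.3635i)·(-0.0094-0.0244i)  (-0.0088-0.0072i)·(-0.1140+0.1662i)  (+0.2839-0.3063i)·(+0.6888+0.0000i)  (+0.1596+0.1664i)·(+0.1140+0.1662i)  (+0.2459-0.2094i)·(-0.0094+0.0244i)  (+0.3131+0.4148i)·(-0.0017+0.0004i)
Y_3^1(R⁻¹ n̂) = +0.178490-0.162340i

Re=0.1785 Im=-0.1623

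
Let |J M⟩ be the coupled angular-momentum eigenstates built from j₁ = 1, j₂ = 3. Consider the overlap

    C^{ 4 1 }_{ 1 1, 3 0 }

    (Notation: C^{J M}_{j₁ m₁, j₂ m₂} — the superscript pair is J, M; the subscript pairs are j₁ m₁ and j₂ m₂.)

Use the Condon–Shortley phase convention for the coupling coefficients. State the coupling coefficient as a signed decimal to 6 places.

j₁+j₂−J=0  J+j₁−j₂=2  J−j₁+j₂=6  j₁+j₂+J+1=9
(j₁±m₁, j₂±m₂, J±M) = (2,0,3,3,5,3)
P² = 12960/7
sum k=0..0:
  [0] +1/72 = 1/72
S = 1/72
C² = P²·S² = 5/14 ; C = +0.597614

+0.597614  (= +√(5/14))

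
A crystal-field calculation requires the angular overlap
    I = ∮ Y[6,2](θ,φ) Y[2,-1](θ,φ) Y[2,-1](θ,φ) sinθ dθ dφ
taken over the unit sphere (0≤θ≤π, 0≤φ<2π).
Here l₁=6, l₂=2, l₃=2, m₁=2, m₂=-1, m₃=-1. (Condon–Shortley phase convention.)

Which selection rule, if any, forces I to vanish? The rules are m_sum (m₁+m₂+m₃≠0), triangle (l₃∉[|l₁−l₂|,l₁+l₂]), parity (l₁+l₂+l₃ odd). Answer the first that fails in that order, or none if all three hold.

triangle

Σmᵢ = 0  ✓
l₃∈[|l₁−l₂|,l₁+l₂]=[4,8] required, l₃=2 fails  ✗
Σlᵢ = 10 ⇒ even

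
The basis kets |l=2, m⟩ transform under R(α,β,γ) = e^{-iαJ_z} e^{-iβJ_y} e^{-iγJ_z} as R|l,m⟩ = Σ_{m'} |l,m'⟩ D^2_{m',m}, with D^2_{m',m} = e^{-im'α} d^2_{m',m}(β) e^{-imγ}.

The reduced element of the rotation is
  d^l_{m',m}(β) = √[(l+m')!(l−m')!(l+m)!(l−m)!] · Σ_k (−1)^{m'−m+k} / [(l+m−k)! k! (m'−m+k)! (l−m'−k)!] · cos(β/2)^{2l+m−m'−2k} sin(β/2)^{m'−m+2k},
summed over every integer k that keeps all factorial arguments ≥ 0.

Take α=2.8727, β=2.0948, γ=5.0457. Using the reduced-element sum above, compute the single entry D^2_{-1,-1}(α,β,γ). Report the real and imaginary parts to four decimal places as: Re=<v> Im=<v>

D^2_{-1,-1}(2.8727,2.0948,5.0457) = e^{-i·-1·2.8727}·d^2_{-1,-1}(2.0948)·e^{-i·-1·5.0457}. Compute d first:
With c≡cos(β/2)=0.499825 and s≡sin(β/2)=0.866127, N=[1·6·1·6]^{1/2}=6.000000
Admissible k: 0..1 (factorial args all ≥0)
  k=0: (−1)^0·6.0000/(6)·0.4998^4·0.8661^0 = +0.062412
  k=1: (−1)^1·6.0000/(2)·0.4998^2·0.8661^2 = -0.562237
d^2_{-1,-1}(2.0948) = +0.062412 -0.562237 = -0.499825
D = (-0.964066+0.265664i)·(-0.499825)·(+0.327174-0.944964i) = +0.032176-0.498788i

Re=0.0322 Im=-0.4988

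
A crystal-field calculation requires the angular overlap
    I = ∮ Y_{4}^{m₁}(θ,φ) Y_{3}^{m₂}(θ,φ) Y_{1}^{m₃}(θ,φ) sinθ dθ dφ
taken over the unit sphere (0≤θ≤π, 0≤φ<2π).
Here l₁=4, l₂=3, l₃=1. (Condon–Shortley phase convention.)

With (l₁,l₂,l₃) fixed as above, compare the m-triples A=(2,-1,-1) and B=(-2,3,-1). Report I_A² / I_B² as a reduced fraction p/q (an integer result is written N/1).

15/1

Shared (l₁,l₂,l₃)=(4,3,1): N and (l;000)² cancel in I_A²/I_B².
A: Δ = 6!·2!·0!/9! = 1/252; Racah Σ t=2..2: t=2:+1/96 = 1/96; ⇒ 3j(4 3 1; 2 -1 -1)² = 5/84, sgn +1
B: Δ = 6!·2!·0!/9! = 1/252; Racah Σ t=6..6: t=6:+1/1440 = 1/1440; ⇒ 3j(4 3 1; -2 3 -1)² = 1/252, sgn +1
I_A²/I_B² = (5/84)/(1/252) = 15/1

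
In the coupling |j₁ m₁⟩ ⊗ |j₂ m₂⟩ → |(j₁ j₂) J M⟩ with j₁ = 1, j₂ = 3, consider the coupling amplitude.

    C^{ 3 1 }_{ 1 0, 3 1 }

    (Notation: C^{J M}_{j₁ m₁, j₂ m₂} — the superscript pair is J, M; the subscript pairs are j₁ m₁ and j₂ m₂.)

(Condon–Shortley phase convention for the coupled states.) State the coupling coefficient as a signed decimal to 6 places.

-0.288675  (= −√(1/12))

j₁+j₂−J=1  J+j₁−j₂=1  J−j₁+j₂=5  j₁+j₂+J+1=8
(j₁±m₁, j₂±m₂, J±M) = (1,1,4,2,4,2)
P² = 48
sum k=0..1:
  [0] +1/24 = 1/24
  [1] −1/12 = -1/12
S = -1/24
C² = P²·S² = 1/12 ; C = -0.288675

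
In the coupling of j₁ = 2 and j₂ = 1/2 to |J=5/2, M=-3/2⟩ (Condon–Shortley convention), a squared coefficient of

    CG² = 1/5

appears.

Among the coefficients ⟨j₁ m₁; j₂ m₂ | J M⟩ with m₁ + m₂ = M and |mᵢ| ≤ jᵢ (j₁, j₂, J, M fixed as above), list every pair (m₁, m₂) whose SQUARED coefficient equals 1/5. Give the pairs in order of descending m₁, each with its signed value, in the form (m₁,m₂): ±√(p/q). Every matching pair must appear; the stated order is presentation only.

(-2,1/2): +√(1/5)

Admissible pairs with m₁+m₂ = M = -3/2: (-2,1/2), (-1,-1/2)
  (m₁,m₂)=(-1,-1/2): CG² = 4/5, CG = +√(4/5)
  (m₁,m₂)=(-2,1/2): CG² = 1/5, CG = +√(1/5)   ← matches the target
Pairs with CG² = 1/5: (-2,1/2): +√(1/5)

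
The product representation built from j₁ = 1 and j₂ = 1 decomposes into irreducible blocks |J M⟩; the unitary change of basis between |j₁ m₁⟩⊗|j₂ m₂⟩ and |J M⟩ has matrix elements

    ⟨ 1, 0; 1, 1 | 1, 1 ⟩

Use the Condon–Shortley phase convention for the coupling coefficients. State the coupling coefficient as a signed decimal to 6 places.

-0.707107  (= −√(1/2))

triangle: 1!×1!×1!/4! = 1/24
(j±m)!: 1!×1!×2!×0!×2!×0! = 4
prefactor² = (2J+1)×Δ×N² = 1/2
  k=1: −1/(1!×0!×0!×1!×1!×0!) = -1
Σ = -1  ⇒  CG² = 1/2×(-1)² = 1/2
CG = −√(1/2) = -0.707107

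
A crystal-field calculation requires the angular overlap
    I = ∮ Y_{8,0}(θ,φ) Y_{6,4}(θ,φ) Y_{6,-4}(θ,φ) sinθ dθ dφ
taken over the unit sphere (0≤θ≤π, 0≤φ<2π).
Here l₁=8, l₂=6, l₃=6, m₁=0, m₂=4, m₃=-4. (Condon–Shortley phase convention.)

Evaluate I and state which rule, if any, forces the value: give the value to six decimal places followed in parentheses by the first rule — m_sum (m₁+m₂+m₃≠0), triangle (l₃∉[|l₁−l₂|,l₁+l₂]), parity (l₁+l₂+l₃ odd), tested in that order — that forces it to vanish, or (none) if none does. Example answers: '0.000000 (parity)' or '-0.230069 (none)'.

m-sum 0 ✓  L=20 even ✓  2≤6≤14 ✓
Π(2lᵢ+1) = 17×13×13 = 2873
triangle coeff Δ(8,6,6) = 1/1309458150
Σ_t [2,6]: t=2:+1/49766400 t=3:−1/3110400 t=4:+1/1327104 t=5:−1/3110400 t=6:+1/49766400 = 1/6635520
(3j)²=350/46189 [(8 6 6; 0 0 0)], sign=+1
Σ_t [6,8]: t=6:+1/49766400 t=7:−1/152409600 t=8:+1/6502809600 = 89/6502809600
(3j)²=7921/646646 [(8 6 6; 0 4 -4)], sign=+1
⇒ 4πI² = 198025/742577
I = (+1)√(198025/742577/(4π)) = 0.14567477
No selection rule forces the value: the integral is nonzero (none).

0.145675 (none)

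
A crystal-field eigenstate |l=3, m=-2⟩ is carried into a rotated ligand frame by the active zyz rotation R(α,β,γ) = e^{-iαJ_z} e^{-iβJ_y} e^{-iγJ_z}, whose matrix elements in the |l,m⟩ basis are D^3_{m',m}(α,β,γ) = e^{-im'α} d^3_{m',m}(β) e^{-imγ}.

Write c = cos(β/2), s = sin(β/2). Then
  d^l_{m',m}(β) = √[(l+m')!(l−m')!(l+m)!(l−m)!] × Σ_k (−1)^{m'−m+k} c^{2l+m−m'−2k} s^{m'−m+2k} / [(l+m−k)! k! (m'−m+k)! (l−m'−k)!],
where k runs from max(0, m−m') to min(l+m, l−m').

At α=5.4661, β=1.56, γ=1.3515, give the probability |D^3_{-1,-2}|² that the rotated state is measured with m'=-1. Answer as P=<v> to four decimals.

P=0.1495

Split into d^3_{-1,-2}(β=1.5600) × two z-phases.
c=cos(1.560000/2)=0.710914, s=sin(1.560000/2)=0.703279; N=√[2·24·1·120]=75.894664
k: max(0,(-2)−(-1))=0 … min(3+(-2),3−(-1))=1
  k=0: (−1)^1·75.8947/(24)·0.7109^5·0.7033^1 = -0.403842
  k=1: (−1)^2·75.8947/(12)·0.7109^3·0.7033^3 = +0.790431
d^3_{-1,-2}(1.5600) = -0.403842 +0.790431 = +0.386589
|D^3_{-1,-2}|² = |d^3_{-1,-2}(β)|² = (+0.386589)² = 0.149451 (the z-rotation phases have unit modulus)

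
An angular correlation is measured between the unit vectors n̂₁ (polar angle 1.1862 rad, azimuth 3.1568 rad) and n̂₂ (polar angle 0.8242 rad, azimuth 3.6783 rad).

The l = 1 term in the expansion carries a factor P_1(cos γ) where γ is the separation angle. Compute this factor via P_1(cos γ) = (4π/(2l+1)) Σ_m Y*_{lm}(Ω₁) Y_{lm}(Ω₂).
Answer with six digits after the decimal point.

0.844749

Term-by-term m-sum for l=1 (normalisation 4π/3 = 4.188790):
  [-1]  conj(Y_{1,-1})(Ω₁) = -0.320219-0.004870i ; Y_{1,-1}(Ω₂) = -0.217938+0.129665i ; Δ = +0.070419-0.040460i
  [+0]  conj(Y_{1,0})(Ω₁) = +0.183316-0.000000i ; Y_{1,0}(Ω₂) = +0.331832+0.000000i ; Δ = +0.060830+0.000000i
  [+1]  conj(Y_{1,1})(Ω₁) = +0.320219-0.004870i ; Y_{1,1}(Ω₂) = +0.217938+0.129665i ; Δ = +0.070419+0.040460i
Accumulated sum +0.201669+0.000000i; after 4π/(2l+1) scaling, +0.844749+0.000000i ⇒ P_1 = 0.844749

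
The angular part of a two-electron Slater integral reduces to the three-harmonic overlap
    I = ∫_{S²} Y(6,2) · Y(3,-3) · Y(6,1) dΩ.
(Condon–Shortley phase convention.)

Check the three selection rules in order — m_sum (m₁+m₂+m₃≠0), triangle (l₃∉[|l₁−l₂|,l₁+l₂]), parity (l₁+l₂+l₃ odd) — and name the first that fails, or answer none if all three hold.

m₁+m₂+m₃ = 2 − 3 + 1 = 0  ✓
triangle: |6−3|=3 ≤ l₃=6 ≤ 6+3=9  ✓
parity: l₁+l₂+l₃ = 15 is odd  ✗

parity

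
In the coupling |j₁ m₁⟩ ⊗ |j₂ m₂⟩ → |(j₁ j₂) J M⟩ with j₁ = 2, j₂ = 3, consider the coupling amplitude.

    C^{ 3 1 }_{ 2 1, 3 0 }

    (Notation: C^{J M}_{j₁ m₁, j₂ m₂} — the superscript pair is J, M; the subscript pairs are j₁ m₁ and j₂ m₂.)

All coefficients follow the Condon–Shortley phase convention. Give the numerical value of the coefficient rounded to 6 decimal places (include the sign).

-0.182574

√[7·2!2!4!/9! · 3!1!3!3!4!2!] = √(96/5)
  +(−1)^0/∏(0,2,1,3,1,1)! = 1/12  (running 1/12)
  +(−1)^1/∏(1,1,0,2,2,2)! = -1/8  (running -1/24)
⟨..|..⟩ = √(96/5)·(-1/24) = -0.182574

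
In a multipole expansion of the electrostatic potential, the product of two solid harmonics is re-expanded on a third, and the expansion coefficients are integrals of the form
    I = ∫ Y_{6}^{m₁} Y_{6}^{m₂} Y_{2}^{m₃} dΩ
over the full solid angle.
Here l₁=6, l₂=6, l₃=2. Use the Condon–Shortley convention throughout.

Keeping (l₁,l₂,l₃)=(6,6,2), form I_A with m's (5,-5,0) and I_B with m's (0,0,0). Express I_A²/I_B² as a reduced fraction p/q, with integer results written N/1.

Same 6,6,2: normalisation and zero-m 3j drop out of the ratio.
A: Δ: 10! 2! 2! / 15! → 1/90090; sum: t=0:+1/3628800 t=1:−1/1451520 = -1/2419200; 3j²(6 6 2; 5 -5 0) = Δ·Π!·Σ² = 11/910  (sign -1)
B: Δ: 10! 2! 2! / 15! → 1/90090; sum: t=4:+1/69120 t=5:−1/14400 t=6:+1/69120 = -7/172800; 3j²(6 6 2; 0 0 0) = Δ·Π!·Σ² = 14/715  (sign -1)
I_A²/I_B² = (11/910)/(14/715) = 121/196

121/196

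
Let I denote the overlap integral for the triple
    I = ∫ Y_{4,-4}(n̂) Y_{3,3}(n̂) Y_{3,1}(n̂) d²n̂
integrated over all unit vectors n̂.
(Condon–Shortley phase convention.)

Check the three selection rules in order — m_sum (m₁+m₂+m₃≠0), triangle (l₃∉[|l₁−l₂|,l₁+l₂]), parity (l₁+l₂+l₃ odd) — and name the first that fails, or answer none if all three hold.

none

azimuthal sum: -4 + 3 + 1 = 0  ✓
1 ≤ 3 ≤ 7 (triangle on l)  ✓
L = 4 + 3 + 3 = 10 (even)  ✓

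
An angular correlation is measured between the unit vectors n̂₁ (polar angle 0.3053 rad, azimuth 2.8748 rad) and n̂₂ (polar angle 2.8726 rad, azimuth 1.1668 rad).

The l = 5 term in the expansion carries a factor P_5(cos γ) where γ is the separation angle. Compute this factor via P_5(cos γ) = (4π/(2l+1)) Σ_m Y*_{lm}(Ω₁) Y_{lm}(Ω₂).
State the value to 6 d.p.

Term-by-term m-sum for l=5 (normalisation 4π/11 = 1.142397):
  m=-5: (-0.00027 + 0.00111j) × (0.00055 + 0.00027j) = -0.00000 + 0.00000j  (running Σ = -0.00000 + 0.00000j)
  m=-4: (0.00551 - 0.01001j) × (0.00032 - 0.00705j) = -0.00007 - 0.00004j  (running Σ = -0.00007 - 0.00004j)
  m=-3: (-0.04702 + 0.04845j) × (-0.04477 + 0.01679j) = 0.00129 - 0.00296j  (running Σ = 0.00122 - 0.00300j)
  m=-2: (0.21739 - 0.12842j) × (0.14257 + 0.14916j) = 0.05015 + 0.01412j  (running Σ = 0.05137 + 0.01112j)
  m=-1: (-0.52391 + 0.14319j) × (0.20501 - 0.47955j) = -0.03874 + 0.28059j  (running Σ = 0.01263 + 0.29171j)
  m=0: (0.38535 + 0.00000j) × (-0.49146 + 0.00000j) = -0.18939 + 0.00000j  (running Σ = -0.17676 + 0.29171j)
  m=1: (0.52391 + 0.14319j) × (-0.20501 - 0.47955j) = -0.03874 - 0.28059j  (running Σ = -0.21550 + 0.01112j)
  m=2: (0.21739 + 0.12842j) × (0.14257 - 0.14916j) = 0.05015 - 0.01412j  (running Σ = -0.16535 - 0.00300j)
  m=3: (0.04702 + 0.04845j) × (0.04477 + 0.01679j) = 0.00129 + 0.00296j  (running Σ = -0.16406 - 0.00004j)
  m=4: (0.00551 + 0.01001j) × (0.00032 + 0.00705j) = -0.00007 + 0.00004j  (running Σ = -0.16412 + 0.00000j)
  m=5: (0.00027 + 0.00111j) × (-0.00055 + 0.00027j) = -0.00000 - 0.00000j  (running Σ = -0.16412 - 0.00000j)
Accumulated sum -0.16412 - 0.00000j; after 4π/(2l+1) scaling, -0.18750 - 0.00000j ⇒ P_5 = -0.187496

-0.187496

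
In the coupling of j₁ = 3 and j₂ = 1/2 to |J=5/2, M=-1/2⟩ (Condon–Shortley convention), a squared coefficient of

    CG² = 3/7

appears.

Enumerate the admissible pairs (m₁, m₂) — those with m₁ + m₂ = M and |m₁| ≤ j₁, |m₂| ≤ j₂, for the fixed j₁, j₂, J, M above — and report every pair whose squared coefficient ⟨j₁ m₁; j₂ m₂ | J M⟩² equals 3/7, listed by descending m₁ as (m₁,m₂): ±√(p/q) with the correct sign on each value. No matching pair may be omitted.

(0,-1/2): +√(3/7)

Admissible pairs with m₁+m₂ = M = -1/2: (-1,1/2), (0,-1/2)
  (m₁,m₂)=(0,-1/2): CG² = 3/7, CG = +√(3/7)   ← matches the target
  (m₁,m₂)=(-1,1/2): CG² = 4/7, CG = −√(4/7)
Pairs with CG² = 3/7: (0,-1/2): +√(3/7)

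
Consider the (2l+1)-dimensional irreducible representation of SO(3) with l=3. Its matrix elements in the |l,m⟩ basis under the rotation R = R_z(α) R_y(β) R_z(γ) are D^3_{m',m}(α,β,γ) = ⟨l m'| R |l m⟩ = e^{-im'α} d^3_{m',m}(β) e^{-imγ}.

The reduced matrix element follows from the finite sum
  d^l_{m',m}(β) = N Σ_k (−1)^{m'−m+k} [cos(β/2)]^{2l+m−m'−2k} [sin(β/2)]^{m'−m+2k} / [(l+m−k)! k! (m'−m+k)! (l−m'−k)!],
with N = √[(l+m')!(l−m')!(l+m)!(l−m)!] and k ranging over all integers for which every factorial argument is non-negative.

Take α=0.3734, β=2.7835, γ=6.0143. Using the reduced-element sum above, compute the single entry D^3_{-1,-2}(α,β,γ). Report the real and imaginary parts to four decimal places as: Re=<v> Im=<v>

Re=0.0330 Im=-0.0055

First d^3_{-1,-2}(β=2.7835), then the phase factors e^{-i(-1)α} and e^{-i(-2)γ}:
c=cos(2.783500/2)=0.178091, s=sin(2.783500/2)=0.984014; N=√[2·24·1·120]=75.894664
The bounds max(0,m−m')=0 and min(l+m,l−m')=1 give 2 terms
  k=0: (−1)^1·75.8947/(24)·0.1781^5·0.9840^1 = -0.000557
  k=1: (−1)^2·75.8947/(12)·0.1781^3·0.9840^3 = +0.034038
d^3_{-1,-2}(2.7835) = -0.000557 +0.034038 = +0.033480
D = (+0.931092+0.364783i)·(+0.033480)·(+0.858853-0.512223i) = +0.033029-0.005478i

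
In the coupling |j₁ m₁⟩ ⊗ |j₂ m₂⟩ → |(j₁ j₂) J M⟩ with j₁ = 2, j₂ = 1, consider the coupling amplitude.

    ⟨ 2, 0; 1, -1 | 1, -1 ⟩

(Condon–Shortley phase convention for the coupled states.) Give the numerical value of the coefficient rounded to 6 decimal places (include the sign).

+√(1/10) ≈ +0.316228

√[3·2!2!0!/5! · 2!2!0!2!0!2!] = √(8/5)
  +(−1)^0/∏(0,2,2,0,0,0)! = 1/4  (running 1/4)
⟨..|..⟩ = √(8/5)·(1/4) = +0.316228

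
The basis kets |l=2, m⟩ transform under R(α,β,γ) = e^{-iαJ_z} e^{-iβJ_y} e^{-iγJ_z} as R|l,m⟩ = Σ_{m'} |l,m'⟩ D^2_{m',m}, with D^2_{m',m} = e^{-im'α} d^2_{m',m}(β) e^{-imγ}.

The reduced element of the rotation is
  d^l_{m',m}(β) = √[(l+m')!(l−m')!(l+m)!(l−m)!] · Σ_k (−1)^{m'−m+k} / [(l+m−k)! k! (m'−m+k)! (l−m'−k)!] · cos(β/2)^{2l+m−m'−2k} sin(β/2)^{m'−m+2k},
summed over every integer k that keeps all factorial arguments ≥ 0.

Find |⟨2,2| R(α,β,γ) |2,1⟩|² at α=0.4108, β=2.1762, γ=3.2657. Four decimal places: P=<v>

P=0.0314

Split into d^2_{2,1}(β=2.1762) × two z-phases.
c=cos(2.176200/2)=0.464169, s=sin(2.176200/2)=0.885747; N=√[24·1·6·1]=12.000000
Admissible k: 0..0 (factorial args all ≥0)
  k=0: (−1)^1·12.0000/(6)·0.4642^3·0.8857^1 = -0.177161
d^2_{2,1}(2.1762) = -0.177161
|D^2_{2,1}|² = |d^2_{2,1}(β)|² = (-0.177161)² = 0.031386 (the z-rotation phases have unit modulus)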